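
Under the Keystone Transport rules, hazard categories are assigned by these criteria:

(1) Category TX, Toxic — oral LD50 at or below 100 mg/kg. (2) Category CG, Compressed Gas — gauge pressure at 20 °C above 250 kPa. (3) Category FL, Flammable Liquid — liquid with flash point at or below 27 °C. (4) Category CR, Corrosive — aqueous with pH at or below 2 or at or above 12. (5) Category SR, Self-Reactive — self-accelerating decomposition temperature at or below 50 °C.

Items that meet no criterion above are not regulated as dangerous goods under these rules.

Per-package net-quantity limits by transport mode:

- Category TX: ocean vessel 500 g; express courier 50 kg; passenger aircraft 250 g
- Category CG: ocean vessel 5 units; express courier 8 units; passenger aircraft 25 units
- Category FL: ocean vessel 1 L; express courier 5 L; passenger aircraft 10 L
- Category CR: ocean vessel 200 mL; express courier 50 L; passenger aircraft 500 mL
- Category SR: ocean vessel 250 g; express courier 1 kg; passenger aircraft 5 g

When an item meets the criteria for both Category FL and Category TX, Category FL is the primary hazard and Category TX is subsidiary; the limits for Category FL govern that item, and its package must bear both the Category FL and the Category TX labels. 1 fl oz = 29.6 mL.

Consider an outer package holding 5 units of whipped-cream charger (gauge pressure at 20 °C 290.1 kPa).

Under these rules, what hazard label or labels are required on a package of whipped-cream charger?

Category CG

Gauge pressure at 20 °C 290.1 kPa meets the Category CG criterion (Compressed Gas), so the whipped-cream charger is Category CG.
Only the Category CG label is required.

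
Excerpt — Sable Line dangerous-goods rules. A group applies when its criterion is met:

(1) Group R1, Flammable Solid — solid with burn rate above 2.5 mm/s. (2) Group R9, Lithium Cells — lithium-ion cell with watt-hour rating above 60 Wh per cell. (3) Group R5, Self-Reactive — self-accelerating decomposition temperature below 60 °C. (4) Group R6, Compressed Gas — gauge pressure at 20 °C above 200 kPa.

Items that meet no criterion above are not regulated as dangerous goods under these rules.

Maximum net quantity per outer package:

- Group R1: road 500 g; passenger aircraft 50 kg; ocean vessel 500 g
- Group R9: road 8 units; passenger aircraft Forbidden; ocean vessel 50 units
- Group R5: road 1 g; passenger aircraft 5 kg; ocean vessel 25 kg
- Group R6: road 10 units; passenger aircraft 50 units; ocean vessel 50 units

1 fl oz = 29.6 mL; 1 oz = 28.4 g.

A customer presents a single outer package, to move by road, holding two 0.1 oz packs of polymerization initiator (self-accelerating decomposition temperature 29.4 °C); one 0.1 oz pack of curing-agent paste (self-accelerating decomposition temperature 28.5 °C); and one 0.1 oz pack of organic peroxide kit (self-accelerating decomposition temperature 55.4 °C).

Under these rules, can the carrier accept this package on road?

Polymerization initiator: self-accelerating decomposition temperature 29.4 °C < 60 °C → Group R5 (Self-Reactive).
Curing-agent paste: self-accelerating decomposition temperature 28.5 °C < 60 °C → Group R5 (Self-Reactive).
Self-accelerating decomposition temperature 55.4 °C meets the Group R5 criterion (Self-Reactive), so the organic peroxide kit is Group R5.
Group R5 net quantity: (two 0.1 oz packs = 5.68 g) + (one 0.1 oz pack = 2.84 g) + (one 0.1 oz pack = 2.84 g) = 11.36 g.
11.36 g exceeds the road limit of 1 g for Group R5.

No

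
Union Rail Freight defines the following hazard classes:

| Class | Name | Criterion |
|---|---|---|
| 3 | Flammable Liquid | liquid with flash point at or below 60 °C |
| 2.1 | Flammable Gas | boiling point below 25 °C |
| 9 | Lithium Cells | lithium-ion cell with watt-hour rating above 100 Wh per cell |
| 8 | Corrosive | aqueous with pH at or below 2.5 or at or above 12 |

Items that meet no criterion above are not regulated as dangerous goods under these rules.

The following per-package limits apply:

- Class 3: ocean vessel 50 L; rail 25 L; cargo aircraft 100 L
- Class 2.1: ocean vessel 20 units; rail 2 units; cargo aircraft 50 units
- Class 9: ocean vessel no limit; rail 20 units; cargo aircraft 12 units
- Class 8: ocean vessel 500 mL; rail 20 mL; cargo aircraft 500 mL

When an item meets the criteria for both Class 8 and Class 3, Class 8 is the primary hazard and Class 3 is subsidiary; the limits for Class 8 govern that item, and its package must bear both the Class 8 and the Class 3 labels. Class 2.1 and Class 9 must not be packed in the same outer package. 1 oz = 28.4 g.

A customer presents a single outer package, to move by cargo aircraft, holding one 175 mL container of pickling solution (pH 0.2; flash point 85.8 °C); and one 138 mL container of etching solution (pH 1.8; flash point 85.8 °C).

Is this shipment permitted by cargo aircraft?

Yes

pH 0.2 meets the Class 8 criterion (Corrosive), so the pickling solution is Class 8.
pH 1.8 meets the Class 8 criterion (Corrosive), so the etching solution is Class 8.
Class 8 net quantity: 175 mL + 138 mL = 313 mL.
313 mL is within the cargo aircraft limit of 500 mL for Class 8.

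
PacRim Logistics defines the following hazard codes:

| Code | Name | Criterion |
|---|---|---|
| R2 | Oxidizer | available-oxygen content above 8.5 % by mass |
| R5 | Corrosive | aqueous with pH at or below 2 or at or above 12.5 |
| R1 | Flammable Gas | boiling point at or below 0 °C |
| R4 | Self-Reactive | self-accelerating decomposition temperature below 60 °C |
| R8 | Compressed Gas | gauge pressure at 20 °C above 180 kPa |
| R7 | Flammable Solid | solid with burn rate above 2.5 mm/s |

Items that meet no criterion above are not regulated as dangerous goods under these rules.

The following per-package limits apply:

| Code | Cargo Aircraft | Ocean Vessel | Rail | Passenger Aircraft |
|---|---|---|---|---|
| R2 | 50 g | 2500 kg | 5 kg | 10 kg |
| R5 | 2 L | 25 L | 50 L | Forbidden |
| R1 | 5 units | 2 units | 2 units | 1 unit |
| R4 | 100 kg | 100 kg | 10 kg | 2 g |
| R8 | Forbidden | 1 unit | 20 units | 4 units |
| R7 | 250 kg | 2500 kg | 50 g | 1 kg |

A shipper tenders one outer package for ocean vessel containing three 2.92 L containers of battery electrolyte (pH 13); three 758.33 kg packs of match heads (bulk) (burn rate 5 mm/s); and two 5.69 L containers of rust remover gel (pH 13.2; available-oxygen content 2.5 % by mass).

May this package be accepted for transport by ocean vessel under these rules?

The battery electrolyte has pH 13, which is ≥ 12.5, so it is Code R5 (Corrosive).
Burn rate 5 mm/s meets the Code R7 criterion (Flammable Solid), so the match heads (bulk) are Code R7.
Rust remover gel: pH 13.2 ≥ 12.5 → Code R5 (Corrosive).
Code R5 net quantity: (three 2.92 L containers = 8.76 L) + (two 5.69 L containers = 11.38 L) = 20.14 L.
20.14 L ≤ 25 L (ocean vessel limit, Code R5) — within limit.
Code R7 quantity: three 758.33 kg packs = 2274.99 kg.
2274.99 kg ≤ 2500 kg (ocean vessel limit, Code R7) — within limit.
Every hazard code is within its ocean vessel limit and no segregation rule is violated.

Yes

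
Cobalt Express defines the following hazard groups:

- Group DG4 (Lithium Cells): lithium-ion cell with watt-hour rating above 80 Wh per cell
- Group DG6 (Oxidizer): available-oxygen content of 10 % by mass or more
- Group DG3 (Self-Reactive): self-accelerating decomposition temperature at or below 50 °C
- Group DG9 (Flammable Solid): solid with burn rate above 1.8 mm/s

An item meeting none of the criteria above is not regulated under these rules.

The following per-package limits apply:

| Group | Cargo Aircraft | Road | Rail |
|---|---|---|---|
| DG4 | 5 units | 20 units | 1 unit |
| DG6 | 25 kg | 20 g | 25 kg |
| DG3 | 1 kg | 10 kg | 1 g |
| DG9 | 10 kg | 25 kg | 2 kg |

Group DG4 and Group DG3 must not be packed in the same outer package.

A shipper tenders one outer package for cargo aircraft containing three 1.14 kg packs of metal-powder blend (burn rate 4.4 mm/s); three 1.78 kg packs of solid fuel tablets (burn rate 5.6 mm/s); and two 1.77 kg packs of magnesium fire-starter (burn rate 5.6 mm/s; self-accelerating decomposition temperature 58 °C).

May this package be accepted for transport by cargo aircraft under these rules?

Metal-powder blend: burn rate 4.4 mm/s > 1.8 mm/s → Group DG9 (Flammable Solid).
With burn rate 5.6 mm/s (> 1.8 mm/s), the solid fuel tablets fall in Group DG9.
Magnesium fire-starter: burn rate 5.6 mm/s > 1.8 mm/s → Group DG9 (Flammable Solid).
Group DG9 net quantity: (three 1.14 kg packs = 3.42 kg) + (three 1.78 kg packs = 5.34 kg) + (two 1.77 kg packs = 3.54 kg) = 12.3 kg.
That exceeds the Group DG9 cargo aircraft limit of 10 kg.

No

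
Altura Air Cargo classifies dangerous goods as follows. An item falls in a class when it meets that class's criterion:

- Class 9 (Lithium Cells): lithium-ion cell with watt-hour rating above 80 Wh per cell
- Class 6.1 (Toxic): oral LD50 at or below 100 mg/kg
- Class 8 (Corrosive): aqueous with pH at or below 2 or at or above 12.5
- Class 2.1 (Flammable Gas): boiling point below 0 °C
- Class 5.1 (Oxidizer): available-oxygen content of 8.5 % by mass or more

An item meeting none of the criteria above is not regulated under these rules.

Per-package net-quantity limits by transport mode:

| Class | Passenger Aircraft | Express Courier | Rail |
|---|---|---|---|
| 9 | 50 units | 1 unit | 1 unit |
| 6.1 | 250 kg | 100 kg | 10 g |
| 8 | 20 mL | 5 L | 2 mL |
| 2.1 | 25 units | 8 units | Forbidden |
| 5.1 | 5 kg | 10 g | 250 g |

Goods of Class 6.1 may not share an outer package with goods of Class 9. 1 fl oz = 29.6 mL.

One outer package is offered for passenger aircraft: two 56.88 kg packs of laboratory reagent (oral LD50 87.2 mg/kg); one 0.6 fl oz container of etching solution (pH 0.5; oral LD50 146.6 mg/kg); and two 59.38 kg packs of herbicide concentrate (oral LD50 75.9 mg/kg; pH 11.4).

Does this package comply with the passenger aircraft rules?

Yes

Oral LD50 87.2 mg/kg meets the Class 6.1 criterion (Toxic), so the laboratory reagent is Class 6.1.
With pH 0.5 (≤ 2), the etching solution falls in Class 8.
Herbicide concentrate: oral LD50 75.9 mg/kg ≤ 100 mg/kg → Class 6.1 (Toxic).
Class 6.1 net quantity: (two 56.88 kg packs = 113.76 kg) + (two 59.38 kg packs = 118.76 kg) = 232.52 kg.
232.52 kg ≤ 250 kg (passenger aircraft limit, Class 6.1) — within limit.
Class 8 quantity: one 0.6 fl oz container = 17.76 mL.
17.76 mL is within the passenger aircraft limit of 20 mL for Class 8.
The segregation rule (Class 6.1 with Class 9) does not apply to Class 6.1 with Class 8.
Every hazard class is within its passenger aircraft limit and no segregation rule is violated.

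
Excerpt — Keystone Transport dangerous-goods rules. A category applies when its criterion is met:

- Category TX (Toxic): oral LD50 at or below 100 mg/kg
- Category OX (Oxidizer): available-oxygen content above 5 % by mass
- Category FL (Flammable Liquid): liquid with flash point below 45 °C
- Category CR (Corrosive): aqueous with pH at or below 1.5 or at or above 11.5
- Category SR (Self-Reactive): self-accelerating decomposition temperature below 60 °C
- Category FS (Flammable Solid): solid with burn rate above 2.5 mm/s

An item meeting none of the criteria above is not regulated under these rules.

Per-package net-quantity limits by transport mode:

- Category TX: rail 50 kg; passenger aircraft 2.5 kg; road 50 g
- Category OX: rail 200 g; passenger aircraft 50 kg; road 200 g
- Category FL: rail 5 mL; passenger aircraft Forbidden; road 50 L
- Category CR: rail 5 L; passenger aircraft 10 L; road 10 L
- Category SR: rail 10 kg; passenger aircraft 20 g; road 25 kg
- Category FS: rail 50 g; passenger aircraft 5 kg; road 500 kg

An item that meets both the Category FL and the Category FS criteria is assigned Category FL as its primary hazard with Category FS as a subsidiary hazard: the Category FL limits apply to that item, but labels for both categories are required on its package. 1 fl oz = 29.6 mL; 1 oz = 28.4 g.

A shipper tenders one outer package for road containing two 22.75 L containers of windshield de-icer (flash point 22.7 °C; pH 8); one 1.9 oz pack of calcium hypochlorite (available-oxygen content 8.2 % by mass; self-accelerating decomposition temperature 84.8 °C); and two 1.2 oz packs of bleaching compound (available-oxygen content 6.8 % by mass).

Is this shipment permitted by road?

Yes

Flash point 22.7 °C meets the Category FL criterion (Flammable Liquid), so the windshield de-icer is Category FL.
Available-oxygen content 8.2 % by mass meets the Category OX criterion (Oxidizer), so the calcium hypochlorite is Category OX.
The bleaching compound has available-oxygen content 6.8 % by mass, which is > 5 % by mass, so it is Category OX (Oxidizer).
Category OX net quantity: (one 1.9 oz pack = 53.96 g) + (two 1.2 oz packs = 68.16 g) = 122.12 g.
That is within the Category OX road limit of 200 g.
Category FL quantity: two 22.75 L containers = 45.5 L.
45.5 L is within the road limit of 50 L for Category FL.
Every hazard category is within its road limit and no segregation rule is violated.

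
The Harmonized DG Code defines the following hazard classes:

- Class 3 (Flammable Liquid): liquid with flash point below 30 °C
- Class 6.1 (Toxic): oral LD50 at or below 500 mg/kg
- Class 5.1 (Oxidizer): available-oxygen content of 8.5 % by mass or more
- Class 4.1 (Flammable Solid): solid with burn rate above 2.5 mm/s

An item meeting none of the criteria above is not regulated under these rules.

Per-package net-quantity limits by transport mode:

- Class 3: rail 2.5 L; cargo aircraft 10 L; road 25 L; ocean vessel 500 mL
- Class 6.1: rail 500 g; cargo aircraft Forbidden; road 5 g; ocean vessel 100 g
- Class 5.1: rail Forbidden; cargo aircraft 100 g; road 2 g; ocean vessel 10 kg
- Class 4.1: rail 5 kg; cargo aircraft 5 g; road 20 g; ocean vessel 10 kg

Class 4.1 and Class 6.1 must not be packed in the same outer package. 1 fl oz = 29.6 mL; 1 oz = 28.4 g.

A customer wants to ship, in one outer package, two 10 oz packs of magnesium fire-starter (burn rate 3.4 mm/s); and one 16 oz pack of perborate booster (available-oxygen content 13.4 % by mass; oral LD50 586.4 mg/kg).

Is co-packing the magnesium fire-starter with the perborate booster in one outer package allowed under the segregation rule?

The magnesium fire-starter has burn rate 3.4 mm/s, which is > 2.5 mm/s, so it is Class 4.1 (Flammable Solid).
With available-oxygen content 13.4 % by mass (≥ 8.5 % by mass), the perborate booster falls in Class 5.1.
No segregation rule bars Class 4.1 with Class 5.1.

Yes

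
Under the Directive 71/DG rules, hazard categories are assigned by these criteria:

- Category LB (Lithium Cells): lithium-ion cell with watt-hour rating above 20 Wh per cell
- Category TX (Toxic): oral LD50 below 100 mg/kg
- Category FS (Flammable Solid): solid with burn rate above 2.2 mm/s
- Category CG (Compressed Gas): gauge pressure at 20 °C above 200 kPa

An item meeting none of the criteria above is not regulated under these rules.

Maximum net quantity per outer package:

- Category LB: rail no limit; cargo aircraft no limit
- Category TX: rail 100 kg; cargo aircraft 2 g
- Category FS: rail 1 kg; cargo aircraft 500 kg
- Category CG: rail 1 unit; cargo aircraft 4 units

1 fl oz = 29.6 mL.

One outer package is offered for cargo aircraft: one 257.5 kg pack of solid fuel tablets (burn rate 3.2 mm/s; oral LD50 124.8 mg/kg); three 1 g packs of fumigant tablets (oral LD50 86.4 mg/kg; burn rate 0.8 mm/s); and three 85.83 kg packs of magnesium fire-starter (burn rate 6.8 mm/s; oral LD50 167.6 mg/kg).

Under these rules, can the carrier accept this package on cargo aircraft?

The solid fuel tablets have burn rate 3.2 mm/s, which is > 2.2 mm/s, so they are Category FS (Flammable Solid).
Fumigant tablets: oral LD50 86.4 mg/kg < 100 mg/kg → Category TX (Toxic).
Magnesium fire-starter: burn rate 6.8 mm/s > 2.2 mm/s → Category FS (Flammable Solid).
Category TX quantity: three 1 g packs = 3 g.
3 g exceeds the cargo aircraft limit of 2 g for Category TX.
Total Category FS: 257.5 kg + (three 85.83 kg packs = 257.49 kg) = 514.99 kg.
514.99 kg exceeds the cargo aircraft limit of 500 kg for Category FS.

No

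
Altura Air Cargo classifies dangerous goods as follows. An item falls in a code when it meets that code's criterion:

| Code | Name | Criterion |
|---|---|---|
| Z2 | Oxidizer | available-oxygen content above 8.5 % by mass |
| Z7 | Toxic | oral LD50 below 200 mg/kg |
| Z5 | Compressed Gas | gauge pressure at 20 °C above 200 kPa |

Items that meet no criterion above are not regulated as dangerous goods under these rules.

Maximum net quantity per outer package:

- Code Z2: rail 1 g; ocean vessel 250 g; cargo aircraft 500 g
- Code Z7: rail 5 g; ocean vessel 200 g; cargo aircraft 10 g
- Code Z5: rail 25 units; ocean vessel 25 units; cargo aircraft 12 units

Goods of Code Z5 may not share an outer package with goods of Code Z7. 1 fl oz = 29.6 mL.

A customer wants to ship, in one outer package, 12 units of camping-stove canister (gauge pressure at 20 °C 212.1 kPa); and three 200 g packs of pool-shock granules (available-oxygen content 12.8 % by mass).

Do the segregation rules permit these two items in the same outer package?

Yes

With gauge pressure at 20 °C 212.1 kPa (> 200 kPa), the camping-stove canister falls in Code Z5.
Available-oxygen content 12.8 % by mass meets the Code Z2 criterion (Oxidizer), so the pool-shock granules are Code Z2.
No segregation rule bars Code Z5 with Code Z2.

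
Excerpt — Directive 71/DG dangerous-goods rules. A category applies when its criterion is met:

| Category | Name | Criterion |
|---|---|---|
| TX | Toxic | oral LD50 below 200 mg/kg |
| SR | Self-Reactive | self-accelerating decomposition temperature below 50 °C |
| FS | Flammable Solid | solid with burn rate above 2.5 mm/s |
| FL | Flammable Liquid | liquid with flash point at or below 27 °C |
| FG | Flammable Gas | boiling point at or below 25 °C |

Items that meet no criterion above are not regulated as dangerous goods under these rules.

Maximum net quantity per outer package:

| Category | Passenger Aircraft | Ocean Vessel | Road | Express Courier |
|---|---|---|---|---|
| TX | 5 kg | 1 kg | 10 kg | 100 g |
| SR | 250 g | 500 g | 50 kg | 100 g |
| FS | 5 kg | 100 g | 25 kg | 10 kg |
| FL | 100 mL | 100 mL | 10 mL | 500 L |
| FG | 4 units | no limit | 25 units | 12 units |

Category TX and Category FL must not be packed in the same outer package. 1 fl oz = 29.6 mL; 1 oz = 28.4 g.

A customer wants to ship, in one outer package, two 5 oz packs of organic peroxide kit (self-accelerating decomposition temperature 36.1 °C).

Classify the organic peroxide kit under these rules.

Category SR

Organic peroxide kit: self-accelerating decomposition temperature 36.1 °C < 50 °C → Category SR (Self-Reactive).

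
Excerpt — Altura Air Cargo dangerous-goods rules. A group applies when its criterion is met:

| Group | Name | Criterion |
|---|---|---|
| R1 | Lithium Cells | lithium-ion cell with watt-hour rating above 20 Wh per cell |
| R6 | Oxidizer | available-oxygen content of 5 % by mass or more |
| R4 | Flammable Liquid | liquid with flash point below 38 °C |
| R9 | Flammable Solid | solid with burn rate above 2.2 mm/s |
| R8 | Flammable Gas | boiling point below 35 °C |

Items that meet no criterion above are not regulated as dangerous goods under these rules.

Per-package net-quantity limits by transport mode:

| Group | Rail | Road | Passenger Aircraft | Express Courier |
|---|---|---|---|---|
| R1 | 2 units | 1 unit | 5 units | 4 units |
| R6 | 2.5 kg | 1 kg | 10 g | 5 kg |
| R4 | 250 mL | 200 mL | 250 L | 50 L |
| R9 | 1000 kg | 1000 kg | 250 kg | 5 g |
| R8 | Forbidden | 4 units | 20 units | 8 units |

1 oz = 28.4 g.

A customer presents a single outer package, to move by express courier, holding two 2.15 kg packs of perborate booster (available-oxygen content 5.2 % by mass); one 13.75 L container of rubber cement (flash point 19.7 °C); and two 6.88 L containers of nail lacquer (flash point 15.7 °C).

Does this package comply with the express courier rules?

Yes

Perborate booster: available-oxygen content 5.2 % by mass ≥ 5 % by mass → Group R6 (Oxidizer).
Rubber cement: flash point 19.7 °C < 38 °C → Group R4 (Flammable Liquid).
With flash point 15.7 °C (< 38 °C), the nail lacquer falls in Group R4.
Group R4 net quantity: 13.75 L + (two 6.88 L containers = 13.76 L) = 27.51 L.
That is within the Group R4 express courier limit of 50 L.
Group R6 quantity: two 2.15 kg packs = 4.3 kg.
4.3 kg ≤ 5 kg (express courier limit, Group R6) — within limit.
Every hazard group is within its express courier limit and no segregation rule is violated.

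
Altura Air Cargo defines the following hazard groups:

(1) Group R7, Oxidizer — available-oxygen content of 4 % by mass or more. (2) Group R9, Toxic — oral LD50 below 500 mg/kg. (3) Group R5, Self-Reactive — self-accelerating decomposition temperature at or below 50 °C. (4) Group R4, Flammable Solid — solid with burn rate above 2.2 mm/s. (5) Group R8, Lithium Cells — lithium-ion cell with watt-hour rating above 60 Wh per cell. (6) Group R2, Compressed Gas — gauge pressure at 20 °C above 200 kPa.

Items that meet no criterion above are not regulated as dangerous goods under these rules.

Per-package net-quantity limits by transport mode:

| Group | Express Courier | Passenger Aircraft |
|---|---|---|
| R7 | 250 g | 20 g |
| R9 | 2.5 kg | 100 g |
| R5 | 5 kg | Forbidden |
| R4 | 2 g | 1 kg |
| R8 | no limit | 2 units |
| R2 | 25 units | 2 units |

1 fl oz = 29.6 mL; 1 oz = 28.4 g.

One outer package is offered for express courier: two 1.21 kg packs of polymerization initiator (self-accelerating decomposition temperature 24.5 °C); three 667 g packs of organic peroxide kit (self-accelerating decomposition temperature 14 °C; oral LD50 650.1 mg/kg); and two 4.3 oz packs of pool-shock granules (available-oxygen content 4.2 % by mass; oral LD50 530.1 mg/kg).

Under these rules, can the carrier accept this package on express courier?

Yes

Polymerization initiator: self-accelerating decomposition temperature 24.5 °C ≤ 50 °C → Group R5 (Self-Reactive).
Organic peroxide kit: self-accelerating decomposition temperature 14 °C ≤ 50 °C → Group R5 (Self-Reactive).
The pool-shock granules have available-oxygen content 4.2 % by mass, which is ≥ 4 % by mass, so they are Group R7 (Oxidizer).
Group R5 net quantity: (two 1.21 kg packs = 2.42 kg) + (three 667 g packs = 2.001 kg) = 4.421 kg.
4.421 kg ≤ 5 kg (express courier limit, Group R5) — within limit.
Group R7 quantity: two 4.3 oz packs = 244.24 g.
244.24 g is within the express courier limit of 250 g for Group R7.
Every hazard group is within its express courier limit and no segregation rule is violated.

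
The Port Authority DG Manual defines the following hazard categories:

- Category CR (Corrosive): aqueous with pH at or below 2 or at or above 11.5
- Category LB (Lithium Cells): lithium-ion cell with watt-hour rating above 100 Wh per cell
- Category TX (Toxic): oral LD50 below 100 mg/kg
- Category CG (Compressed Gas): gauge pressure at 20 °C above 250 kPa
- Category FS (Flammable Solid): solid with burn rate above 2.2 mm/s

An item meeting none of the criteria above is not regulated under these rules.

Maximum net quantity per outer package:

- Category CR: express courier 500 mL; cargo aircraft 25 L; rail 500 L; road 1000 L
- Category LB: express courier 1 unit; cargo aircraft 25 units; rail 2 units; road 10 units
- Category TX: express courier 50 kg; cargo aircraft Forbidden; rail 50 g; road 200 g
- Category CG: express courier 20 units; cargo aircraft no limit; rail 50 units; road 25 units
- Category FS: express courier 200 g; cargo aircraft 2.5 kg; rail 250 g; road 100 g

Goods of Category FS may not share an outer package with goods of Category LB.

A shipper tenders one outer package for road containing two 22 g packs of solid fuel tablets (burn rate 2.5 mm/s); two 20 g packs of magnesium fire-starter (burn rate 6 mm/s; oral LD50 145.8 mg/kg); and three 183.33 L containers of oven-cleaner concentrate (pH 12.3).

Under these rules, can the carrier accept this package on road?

Solid fuel tablets: burn rate 2.5 mm/s > 2.2 mm/s → Category FS (Flammable Solid).
Burn rate 6 mm/s meets the Category FS criterion (Flammable Solid), so the magnesium fire-starter is Category FS.
The oven-cleaner concentrate has pH 12.3, which is ≥ 11.5, so it is Category CR (Corrosive).
Total Category FS: (two 22 g packs = 44 g) + (two 20 g packs = 40 g) = 84 g.
84 g is within the road limit of 100 g for Category FS.
Category CR quantity: three 183.33 L containers = 549.99 L.
549.99 L is within the road limit of 1000 L for Category CR.
The segregation rule (Category FS with Category LB) does not apply to Category FS with Category CR.
Every hazard category is within its road limit and no segregation rule is violated.

Yes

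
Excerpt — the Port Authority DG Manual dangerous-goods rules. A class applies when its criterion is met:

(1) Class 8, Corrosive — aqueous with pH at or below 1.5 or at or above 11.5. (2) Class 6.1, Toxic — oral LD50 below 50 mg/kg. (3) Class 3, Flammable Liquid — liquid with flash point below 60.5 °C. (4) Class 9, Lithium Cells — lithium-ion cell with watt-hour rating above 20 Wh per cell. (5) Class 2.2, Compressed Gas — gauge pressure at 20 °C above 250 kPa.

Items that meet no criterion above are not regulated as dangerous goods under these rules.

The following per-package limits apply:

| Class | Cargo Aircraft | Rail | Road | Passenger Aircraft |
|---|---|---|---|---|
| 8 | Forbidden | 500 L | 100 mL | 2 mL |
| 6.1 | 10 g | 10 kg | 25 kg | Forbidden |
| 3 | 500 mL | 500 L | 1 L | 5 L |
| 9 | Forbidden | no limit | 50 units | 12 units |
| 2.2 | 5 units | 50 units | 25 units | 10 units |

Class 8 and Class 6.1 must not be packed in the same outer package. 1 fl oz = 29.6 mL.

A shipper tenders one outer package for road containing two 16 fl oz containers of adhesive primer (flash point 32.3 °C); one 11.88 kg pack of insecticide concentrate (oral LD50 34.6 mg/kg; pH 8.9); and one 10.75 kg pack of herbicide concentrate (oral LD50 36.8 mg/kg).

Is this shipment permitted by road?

Yes

The adhesive primer has flash point 32.3 °C, which is < 60.5 °C, so it is Class 3 (Flammable Liquid).
Insecticide concentrate: oral LD50 34.6 mg/kg < 50 mg/kg → Class 6.1 (Toxic).
The herbicide concentrate has oral LD50 36.8 mg/kg, which is < 50 mg/kg, so it is Class 6.1 (Toxic).
Class 6.1 net quantity: 11.88 kg + 10.75 kg = 22.63 kg.
That is within the Class 6.1 road limit of 25 kg.
Class 3 quantity: two 16 fl oz containers = 947.2 mL.
947.2 mL is within the road limit of 1 L for Class 3.
The segregation rule (Class 8 with Class 6.1) does not apply to Class 6.1 with Class 3.
Every hazard class is within its road limit and no segregation rule is violated.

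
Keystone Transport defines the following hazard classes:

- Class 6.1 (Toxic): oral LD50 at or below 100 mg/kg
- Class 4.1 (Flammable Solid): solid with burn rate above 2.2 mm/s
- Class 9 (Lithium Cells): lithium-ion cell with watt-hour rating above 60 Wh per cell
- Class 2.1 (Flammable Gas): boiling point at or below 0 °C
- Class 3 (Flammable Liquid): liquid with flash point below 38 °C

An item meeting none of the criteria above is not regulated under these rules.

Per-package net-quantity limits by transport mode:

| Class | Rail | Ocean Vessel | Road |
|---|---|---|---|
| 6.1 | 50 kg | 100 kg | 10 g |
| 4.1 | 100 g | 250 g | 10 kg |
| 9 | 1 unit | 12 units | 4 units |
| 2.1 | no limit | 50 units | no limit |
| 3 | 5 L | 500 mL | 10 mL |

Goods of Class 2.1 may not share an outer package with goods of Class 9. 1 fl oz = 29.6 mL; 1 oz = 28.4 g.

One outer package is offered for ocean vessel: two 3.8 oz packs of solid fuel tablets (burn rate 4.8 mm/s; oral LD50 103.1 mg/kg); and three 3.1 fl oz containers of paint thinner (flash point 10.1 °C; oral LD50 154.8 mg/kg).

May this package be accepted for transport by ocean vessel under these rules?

Solid fuel tablets: burn rate 4.8 mm/s > 2.2 mm/s → Class 4.1 (Flammable Solid).
The paint thinner has flash point 10.1 °C, which is < 38 °C, so it is Class 3 (Flammable Liquid).
Class 3 quantity: three 3.1 fl oz containers = 275.28 mL.
That is within the Class 3 ocean vessel limit of 500 mL.
Class 4.1 quantity: two 3.8 oz packs = 215.84 g.
215.84 g ≤ 250 g (ocean vessel limit, Class 4.1) — within limit.
The segregation rule (Class 2.1 with Class 9) does not apply to Class 3 with Class 4.1.
Every hazard class is within its ocean vessel limit and no segregation rule is violated.

Yes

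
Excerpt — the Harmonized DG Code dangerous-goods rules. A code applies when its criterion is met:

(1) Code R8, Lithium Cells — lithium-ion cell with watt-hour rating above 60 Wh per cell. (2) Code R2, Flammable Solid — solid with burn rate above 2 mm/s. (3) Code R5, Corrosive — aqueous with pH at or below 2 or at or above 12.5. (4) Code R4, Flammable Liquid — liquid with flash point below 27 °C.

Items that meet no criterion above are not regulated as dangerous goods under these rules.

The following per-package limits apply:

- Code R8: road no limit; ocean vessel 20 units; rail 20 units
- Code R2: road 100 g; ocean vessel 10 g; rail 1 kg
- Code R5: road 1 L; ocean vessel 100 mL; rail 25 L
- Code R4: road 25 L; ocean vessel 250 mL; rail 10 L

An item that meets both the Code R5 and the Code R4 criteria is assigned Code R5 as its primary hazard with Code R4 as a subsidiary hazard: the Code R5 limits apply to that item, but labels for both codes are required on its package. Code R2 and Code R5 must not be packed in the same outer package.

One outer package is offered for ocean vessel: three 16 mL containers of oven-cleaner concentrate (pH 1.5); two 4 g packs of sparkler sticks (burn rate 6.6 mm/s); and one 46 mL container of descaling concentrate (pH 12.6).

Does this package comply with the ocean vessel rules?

No

pH 1.5 meets the Code R5 criterion (Corrosive), so the oven-cleaner concentrate is Code R5.
Sparkler sticks: burn rate 6.6 mm/s > 2 mm/s → Code R2 (Flammable Solid).
The descaling concentrate has pH 12.6, which is ≥ 12.5, so it is Code R5 (Corrosive).
Code R2 quantity: two 4 g packs = 8 g.
That is within the Code R2 ocean vessel limit of 10 g.
Total Code R5: (three 16 mL containers = 48 mL) + 46 mL = 94 mL.
94 mL ≤ 100 mL (ocean vessel limit, Code R5) — within limit.
Code R2 and Code R5 may not share an outer package.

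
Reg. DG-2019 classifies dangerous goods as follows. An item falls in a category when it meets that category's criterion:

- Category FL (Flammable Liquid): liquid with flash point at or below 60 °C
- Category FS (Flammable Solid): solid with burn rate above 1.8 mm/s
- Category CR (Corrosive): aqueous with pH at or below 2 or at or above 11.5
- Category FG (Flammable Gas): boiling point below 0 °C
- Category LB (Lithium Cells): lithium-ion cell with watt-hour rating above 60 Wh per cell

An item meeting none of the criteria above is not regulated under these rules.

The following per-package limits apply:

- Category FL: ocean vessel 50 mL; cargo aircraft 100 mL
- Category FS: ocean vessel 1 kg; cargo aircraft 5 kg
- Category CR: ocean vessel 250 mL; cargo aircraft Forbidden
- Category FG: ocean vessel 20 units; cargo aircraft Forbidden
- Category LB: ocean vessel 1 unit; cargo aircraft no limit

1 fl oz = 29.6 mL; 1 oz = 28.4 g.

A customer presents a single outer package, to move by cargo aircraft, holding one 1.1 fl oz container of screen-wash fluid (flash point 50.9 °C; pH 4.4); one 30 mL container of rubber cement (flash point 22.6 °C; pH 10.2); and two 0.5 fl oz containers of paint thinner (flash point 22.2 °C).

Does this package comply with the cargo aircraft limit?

Yes

With flash point 50.9 °C (≤ 60 °C), the screen-wash fluid falls in Category FL.
Flash point 22.6 °C meets the Category FL criterion (Flammable Liquid), so the rubber cement is Category FL.
Paint thinner: flash point 22.2 °C ≤ 60 °C → Category FL (Flammable Liquid).
Total Category FL: (one 1.1 fl oz container = 32.56 mL) + 30 mL + (two 0.5 fl oz containers = 29.6 mL) = 92.16 mL.
92.16 mL ≤ 100 mL (cargo aircraft limit, Category FL) — within limit.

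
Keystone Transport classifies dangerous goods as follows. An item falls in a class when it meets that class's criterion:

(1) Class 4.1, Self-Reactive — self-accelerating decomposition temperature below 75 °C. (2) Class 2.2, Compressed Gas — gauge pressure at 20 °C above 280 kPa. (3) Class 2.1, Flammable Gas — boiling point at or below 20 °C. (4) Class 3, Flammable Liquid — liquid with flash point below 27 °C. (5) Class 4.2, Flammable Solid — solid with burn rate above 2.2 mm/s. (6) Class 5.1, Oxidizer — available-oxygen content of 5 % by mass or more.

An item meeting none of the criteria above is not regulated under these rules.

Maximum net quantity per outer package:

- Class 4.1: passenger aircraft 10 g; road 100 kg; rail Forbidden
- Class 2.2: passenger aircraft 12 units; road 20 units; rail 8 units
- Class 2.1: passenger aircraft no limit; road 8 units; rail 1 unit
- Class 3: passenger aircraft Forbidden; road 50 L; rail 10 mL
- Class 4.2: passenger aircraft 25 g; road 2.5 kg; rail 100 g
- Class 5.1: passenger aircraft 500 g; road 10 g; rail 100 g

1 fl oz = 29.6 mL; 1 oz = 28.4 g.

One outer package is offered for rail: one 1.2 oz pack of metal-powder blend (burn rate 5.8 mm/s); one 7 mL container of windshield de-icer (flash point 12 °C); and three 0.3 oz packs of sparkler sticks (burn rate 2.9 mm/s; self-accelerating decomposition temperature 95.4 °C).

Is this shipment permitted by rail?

Yes

The metal-powder blend has burn rate 5.8 mm/s, which is > 2.2 mm/s, so it is Class 4.2 (Flammable Solid).
Flash point 12 °C meets the Class 3 criterion (Flammable Liquid), so the windshield de-icer is Class 3.
The sparkler sticks have burn rate 2.9 mm/s, which is > 2.2 mm/s, so they are Class 4.2 (Flammable Solid).
Class 4.2 net quantity: (one 1.2 oz pack = 34.08 g) + (three 0.3 oz packs = 25.56 g) = 59.64 g.
59.64 g ≤ 100 g (rail limit, Class 4.2) — within limit.
Class 3 quantity: 7 mL.
7 mL ≤ 10 mL (rail limit, Class 3) — within limit.
Every hazard class is within its rail limit and no segregation rule is violated.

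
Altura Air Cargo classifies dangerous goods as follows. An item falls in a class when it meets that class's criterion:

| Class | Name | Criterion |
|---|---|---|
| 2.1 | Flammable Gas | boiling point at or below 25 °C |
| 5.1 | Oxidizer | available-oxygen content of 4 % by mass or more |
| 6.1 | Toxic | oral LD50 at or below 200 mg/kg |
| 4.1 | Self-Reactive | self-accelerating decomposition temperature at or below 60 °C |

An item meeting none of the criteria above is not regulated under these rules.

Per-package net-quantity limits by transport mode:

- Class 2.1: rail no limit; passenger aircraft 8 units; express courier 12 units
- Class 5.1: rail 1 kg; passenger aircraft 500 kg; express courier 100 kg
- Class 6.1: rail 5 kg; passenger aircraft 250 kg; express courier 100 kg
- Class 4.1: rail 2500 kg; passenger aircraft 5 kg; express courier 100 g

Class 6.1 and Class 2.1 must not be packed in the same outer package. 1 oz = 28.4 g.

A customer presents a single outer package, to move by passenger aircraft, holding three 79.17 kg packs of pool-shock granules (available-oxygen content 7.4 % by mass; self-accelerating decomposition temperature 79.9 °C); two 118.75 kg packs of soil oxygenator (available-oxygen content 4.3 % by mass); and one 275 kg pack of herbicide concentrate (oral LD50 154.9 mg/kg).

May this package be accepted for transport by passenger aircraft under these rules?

No

Pool-shock granules: available-oxygen content 7.4 % by mass ≥ 4 % by mass → Class 5.1 (Oxidizer).
Available-oxygen content 4.3 % by mass meets the Class 5.1 criterion (Oxidizer), so the soil oxygenator is Class 5.1.
Herbicide concentrate: oral LD50 154.9 mg/kg ≤ 200 mg/kg → Class 6.1 (Toxic).
Total Class 5.1: (three 79.17 kg packs = 237.51 kg) + (two 118.75 kg packs = 237.5 kg) = 475.01 kg.
That is within the Class 5.1 passenger aircraft limit of 500 kg.
Class 6.1 quantity: 275 kg.
275 kg > 250 kg (passenger aircraft limit, Class 6.1) — over the limit.
The segregation rule (Class 6.1 with Class 2.1) does not apply to Class 5.1 with Class 6.1.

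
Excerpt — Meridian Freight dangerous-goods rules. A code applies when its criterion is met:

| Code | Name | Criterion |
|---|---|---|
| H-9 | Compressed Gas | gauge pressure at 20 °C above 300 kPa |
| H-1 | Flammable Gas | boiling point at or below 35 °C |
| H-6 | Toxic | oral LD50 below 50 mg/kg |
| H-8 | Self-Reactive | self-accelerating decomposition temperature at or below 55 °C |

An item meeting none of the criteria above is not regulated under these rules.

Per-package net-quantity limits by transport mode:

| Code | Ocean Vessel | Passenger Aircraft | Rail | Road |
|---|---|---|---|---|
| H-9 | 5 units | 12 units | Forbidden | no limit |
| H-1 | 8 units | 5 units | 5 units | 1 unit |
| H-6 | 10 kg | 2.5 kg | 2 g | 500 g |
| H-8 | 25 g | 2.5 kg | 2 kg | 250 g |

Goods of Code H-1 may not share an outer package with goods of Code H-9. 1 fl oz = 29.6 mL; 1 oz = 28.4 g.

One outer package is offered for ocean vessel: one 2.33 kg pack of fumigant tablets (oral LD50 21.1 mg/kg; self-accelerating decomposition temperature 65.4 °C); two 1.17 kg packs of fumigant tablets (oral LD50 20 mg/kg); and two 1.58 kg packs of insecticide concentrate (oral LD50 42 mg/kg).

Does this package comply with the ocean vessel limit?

Yes

Oral LD50 21.1 mg/kg meets the Code H-6 criterion (Toxic), so the fumigant tablets are Code H-6.
With oral LD50 20 mg/kg (< 50 mg/kg), the fumigant tablets fall in Code H-6.
Insecticide concentrate: oral LD50 42 mg/kg < 50 mg/kg → Code H-6 (Toxic).
Code H-6 net quantity: 2.33 kg + (two 1.17 kg packs = 2.34 kg) + (two 1.58 kg packs = 3.16 kg) = 7.83 kg.
7.83 kg is within the ocean vessel limit of 10 kg for Code H-6.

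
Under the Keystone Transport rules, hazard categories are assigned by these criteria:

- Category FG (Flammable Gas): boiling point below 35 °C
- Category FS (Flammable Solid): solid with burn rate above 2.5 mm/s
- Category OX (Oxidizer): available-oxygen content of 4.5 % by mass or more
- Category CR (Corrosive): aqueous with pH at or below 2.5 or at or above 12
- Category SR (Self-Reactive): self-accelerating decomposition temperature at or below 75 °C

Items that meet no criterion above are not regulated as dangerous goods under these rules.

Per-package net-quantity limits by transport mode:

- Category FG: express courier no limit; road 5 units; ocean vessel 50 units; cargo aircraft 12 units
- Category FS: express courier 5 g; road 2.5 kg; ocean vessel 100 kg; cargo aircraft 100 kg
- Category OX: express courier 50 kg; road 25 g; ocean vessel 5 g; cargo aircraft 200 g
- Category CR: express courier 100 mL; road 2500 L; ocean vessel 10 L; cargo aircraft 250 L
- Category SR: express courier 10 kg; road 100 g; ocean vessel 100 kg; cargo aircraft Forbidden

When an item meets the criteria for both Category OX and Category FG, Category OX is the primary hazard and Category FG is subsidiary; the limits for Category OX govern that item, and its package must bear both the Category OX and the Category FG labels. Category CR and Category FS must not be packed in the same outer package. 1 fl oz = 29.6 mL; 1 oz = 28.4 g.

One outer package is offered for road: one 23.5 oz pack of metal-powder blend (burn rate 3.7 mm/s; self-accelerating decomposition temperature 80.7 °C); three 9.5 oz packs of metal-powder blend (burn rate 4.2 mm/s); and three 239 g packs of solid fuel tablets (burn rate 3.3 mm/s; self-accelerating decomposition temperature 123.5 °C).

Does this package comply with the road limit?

Metal-powder blend: burn rate 3.7 mm/s > 2.5 mm/s → Category FS (Flammable Solid).
With burn rate 4.2 mm/s (> 2.5 mm/s), the metal-powder blend falls in Category FS.
The solid fuel tablets have burn rate 3.3 mm/s, which is > 2.5 mm/s, so they are Category FS (Flammable Solid).
Total Category FS: (one 23.5 oz pack = 667.4 g) + (three 9.5 oz packs = 809.4 g) + (three 239 g packs = 717 g) = 2193.8 g.
That is within the Category FS road limit of 2.5 kg.

Yes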